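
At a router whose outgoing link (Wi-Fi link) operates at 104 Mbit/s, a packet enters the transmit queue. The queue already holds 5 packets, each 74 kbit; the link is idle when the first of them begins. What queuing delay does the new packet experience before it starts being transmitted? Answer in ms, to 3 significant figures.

3.56 ms

Each queued packet: L/R = 74000/104000000 = 0.711538 ms.
5 queued → 3.55769 ms.
Queuing delay = 3.56 ms.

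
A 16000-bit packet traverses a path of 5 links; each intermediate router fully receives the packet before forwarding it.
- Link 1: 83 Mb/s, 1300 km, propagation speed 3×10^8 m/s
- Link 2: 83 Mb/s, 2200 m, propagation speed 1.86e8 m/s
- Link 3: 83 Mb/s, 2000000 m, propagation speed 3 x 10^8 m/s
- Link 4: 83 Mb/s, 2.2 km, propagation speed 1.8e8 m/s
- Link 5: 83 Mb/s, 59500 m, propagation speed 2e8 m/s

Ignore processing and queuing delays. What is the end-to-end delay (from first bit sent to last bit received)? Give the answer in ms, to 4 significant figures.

12.29 ms

Transmission delay per hop = L/R = 16000/83000000 = 0.192771 ms; 5 hops → 0.963855 ms.
Propagation delays (d/s per hop): 4.33333, 0.011828, 6.66667, 0.0122222, 0.2975 ms; sum = 11.3216 ms.
End-to-end = 12.29 ms.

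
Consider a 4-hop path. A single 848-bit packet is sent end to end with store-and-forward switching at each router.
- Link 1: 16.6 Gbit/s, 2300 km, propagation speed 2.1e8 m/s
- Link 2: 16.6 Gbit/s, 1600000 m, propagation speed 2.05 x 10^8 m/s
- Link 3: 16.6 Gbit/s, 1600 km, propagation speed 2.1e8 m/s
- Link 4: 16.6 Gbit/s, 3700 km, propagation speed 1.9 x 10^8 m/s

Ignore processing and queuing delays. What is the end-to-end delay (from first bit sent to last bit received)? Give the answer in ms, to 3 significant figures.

45.9 ms

Transmission delay per hop = L/R = 848/1.66e+10 = 5.10843e-05 ms; 4 hops → 0.000204337 ms.
Propagation delays (d/s per hop): 10.9524, 7.80488, 7.61905, 19.4737 ms; sum = 45.85 ms.
End-to-end = 45.9 ms.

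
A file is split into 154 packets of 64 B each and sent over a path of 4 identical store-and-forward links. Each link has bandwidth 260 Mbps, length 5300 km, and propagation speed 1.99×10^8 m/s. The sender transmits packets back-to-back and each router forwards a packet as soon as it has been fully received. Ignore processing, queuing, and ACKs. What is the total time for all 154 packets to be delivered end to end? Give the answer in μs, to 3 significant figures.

107000 μs

Per-hop transmission t_tx = L/R = 512/260000000 = 1.96923 μs.
Per-hop propagation t_prop = 5300000/199000000 = 26633.2 μs.
Pipeline fill: first packet needs 4·t_tx to clear all hops; remaining 153 packets each add one t_tx.
Total = (4+154-1)·t_tx + 4·t_prop = 157·1.96923 + 4·26633.2 = 107000 μs.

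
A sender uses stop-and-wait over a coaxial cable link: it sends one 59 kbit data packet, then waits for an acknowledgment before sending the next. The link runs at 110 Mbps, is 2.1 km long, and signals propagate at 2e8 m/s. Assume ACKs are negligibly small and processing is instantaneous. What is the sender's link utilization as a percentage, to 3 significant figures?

t_tx = L/R = 59000/110000000 = 0.000536364 s.
t_prop = 2100/200000000 = 1.05e-05 s; RTT = 2.1e-05 s.
Cycle = t_tx + RTT = 0.000557364 s.
Utilization = t_tx / cycle = 0.000536364/0.000557364 = 96.2 %.

96.2 %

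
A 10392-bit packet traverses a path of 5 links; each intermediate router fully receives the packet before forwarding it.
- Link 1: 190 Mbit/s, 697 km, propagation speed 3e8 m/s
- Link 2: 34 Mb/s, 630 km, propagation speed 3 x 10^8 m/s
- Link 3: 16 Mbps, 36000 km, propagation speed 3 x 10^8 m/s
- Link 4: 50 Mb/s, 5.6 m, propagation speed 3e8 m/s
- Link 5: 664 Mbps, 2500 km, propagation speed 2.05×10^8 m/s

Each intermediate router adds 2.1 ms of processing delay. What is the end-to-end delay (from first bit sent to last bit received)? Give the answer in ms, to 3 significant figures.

146 ms

Transmission delays (L/R per hop): 0.0546947, 0.305647, 0.6495, 0.20784, 0.0156506 ms; sum = 1.23333 ms.
Propagation delays (d/s per hop): 2.32333, 2.1, 120, 1.86667e-05, 12.1951 ms; sum = 136.618 ms.
Processing at 4 router(s): 4 × 2.1 ms = 8.4 ms.
End-to-end = 146 ms.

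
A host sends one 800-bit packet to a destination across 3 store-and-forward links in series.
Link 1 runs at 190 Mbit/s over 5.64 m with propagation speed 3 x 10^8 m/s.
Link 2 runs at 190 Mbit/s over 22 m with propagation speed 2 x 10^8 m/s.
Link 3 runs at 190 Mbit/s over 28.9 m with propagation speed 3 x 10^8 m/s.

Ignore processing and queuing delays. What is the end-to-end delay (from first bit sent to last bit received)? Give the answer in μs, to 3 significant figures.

12.9 μs

Transmission delay per hop = L/R = 800/190000000 = 4.21053 μs; 3 hops → 12.6316 μs.
Propagation delays (d/s per hop): 0.0188, 0.11, 0.0963333 μs; sum = 0.225133 μs.
End-to-end = 12.9 μs.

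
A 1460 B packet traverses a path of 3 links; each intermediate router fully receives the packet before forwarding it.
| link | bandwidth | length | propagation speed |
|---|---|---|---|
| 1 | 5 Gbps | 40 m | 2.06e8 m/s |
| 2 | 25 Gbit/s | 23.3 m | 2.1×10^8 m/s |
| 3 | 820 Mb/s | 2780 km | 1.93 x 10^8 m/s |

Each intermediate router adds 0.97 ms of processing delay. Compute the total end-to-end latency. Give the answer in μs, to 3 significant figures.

L = 1460 × 8 = 11680 bits.
Transmission delays (L/R per hop): 2.336, 0.4672, 14.2439 μs; sum = 17.0471 μs.
Propagation delays (d/s per hop): 0.194175, 0.110952, 14404.1 μs; sum = 14404.5 μs.
Processing at 2 router(s): 2 × 0.97 ms = 1940 μs.
End-to-end = 16400 μs.

16400 μs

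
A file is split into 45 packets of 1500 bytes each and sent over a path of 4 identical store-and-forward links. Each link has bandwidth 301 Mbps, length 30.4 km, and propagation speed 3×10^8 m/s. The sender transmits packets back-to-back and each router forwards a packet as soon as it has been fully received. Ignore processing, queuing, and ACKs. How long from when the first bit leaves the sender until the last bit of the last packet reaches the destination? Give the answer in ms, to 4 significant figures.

Per-hop transmission t_tx = L/R = 12000/301000000 = 0.0398671 ms.
Per-hop propagation t_prop = 30400/300000000 = 0.101333 ms.
Pipeline fill: first packet needs 4·t_tx to clear all hops; remaining 44 packets each add one t_tx.
Total = (4+45-1)·t_tx + 4·t_prop = 48·0.0398671 + 4·0.101333 = 2.319 ms.

2.319 ms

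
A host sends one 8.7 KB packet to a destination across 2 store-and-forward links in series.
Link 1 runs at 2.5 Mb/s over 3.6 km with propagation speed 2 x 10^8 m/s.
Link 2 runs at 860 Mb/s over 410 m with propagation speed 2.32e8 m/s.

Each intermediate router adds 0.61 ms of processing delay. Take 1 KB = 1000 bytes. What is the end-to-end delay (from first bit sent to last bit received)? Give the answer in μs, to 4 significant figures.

28550 μs

L = 69600 bits.
Transmission delays (L/R per hop): 27840, 80.9302 μs; sum = 27920.9 μs.
Propagation delays (d/s per hop): 18, 1.76724 μs; sum = 19.7672 μs.
Processing at 1 router(s): 1 × 0.61 ms = 610 μs.
End-to-end = 28550 μs.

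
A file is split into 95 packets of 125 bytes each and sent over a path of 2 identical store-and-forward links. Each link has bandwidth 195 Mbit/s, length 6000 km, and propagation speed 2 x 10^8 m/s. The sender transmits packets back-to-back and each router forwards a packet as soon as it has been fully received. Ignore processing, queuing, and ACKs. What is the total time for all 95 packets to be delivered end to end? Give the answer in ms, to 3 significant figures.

60.5 ms

Per-hop transmission t_tx = L/R = 1000/195000000 = 0.00512821 ms.
Per-hop propagation t_prop = 6000000/200000000 = 30 ms.
Pipeline fill: first packet needs 2·t_tx to clear all hops; remaining 94 packets each add one t_tx.
Total = (2+95-1)·t_tx + 2·t_prop = 96·0.00512821 + 2·30 = 60.5 ms.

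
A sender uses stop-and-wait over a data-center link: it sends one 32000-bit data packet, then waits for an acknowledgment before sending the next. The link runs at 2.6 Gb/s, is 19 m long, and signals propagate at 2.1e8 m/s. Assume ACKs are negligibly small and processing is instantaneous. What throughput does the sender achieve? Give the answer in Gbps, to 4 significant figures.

t_tx = L/R = 32000/2600000000 = 1.23077e-05 s.
t_prop = 19/210000000 = 9.04762e-08 s; RTT = 1.80952e-07 s.
Cycle = t_tx + RTT = 1.24886e-05 s.
Throughput = L / cycle = 32000 / 1.24886e-05 = 2.562 Gbps.

2.562 Gbps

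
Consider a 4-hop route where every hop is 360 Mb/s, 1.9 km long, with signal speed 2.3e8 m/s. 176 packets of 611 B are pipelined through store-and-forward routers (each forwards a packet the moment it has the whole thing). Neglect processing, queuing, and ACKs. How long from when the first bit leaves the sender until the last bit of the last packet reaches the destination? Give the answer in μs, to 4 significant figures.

Per-hop transmission t_tx = L/R = 4888/360000000 = 13.5778 μs.
Per-hop propagation t_prop = 1900/2.3e+08 = 8.26087 μs.
Pipeline fill: first packet needs 4·t_tx to clear all hops; remaining 175 packets each add one t_tx.
Total = (4+176-1)·t_tx + 4·t_prop = 179·13.5778 + 4·8.26087 = 2463 μs.

2463 μs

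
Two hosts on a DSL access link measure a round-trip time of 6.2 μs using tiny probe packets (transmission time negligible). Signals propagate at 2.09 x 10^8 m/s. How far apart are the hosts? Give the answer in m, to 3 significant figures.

One-way propagation = RTT/2 = 3.1 μs.
d = s × t = 209000000 × 3.1e-06 = 648 m.

648 m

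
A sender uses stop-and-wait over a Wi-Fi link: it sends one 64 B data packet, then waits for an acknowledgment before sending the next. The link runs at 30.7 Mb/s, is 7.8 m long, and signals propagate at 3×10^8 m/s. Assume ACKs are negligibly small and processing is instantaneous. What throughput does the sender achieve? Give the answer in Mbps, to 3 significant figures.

t_tx = L/R = 512/30700000 = 1.66775e-05 s.
t_prop = 7.8/300000000 = 2.6e-08 s; RTT = 5.2e-08 s.
Cycle = t_tx + RTT = 1.67295e-05 s.
Throughput = L / cycle = 512 / 1.67295e-05 = 30.6 Mbps.

30.6 Mbps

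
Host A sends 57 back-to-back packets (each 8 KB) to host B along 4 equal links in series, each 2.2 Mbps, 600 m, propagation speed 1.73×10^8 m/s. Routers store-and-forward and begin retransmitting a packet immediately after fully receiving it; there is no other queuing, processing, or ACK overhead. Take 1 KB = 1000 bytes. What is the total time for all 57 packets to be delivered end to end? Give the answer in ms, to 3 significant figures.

Per-hop transmission t_tx = L/R = 64000/2200000 = 29.0909 ms.
Per-hop propagation t_prop = 600/173000000 = 0.00346821 ms.
Pipeline fill: first packet needs 4·t_tx to clear all hops; remaining 56 packets each add one t_tx.
Total = (4+57-1)·t_tx + 4·t_prop = 60·29.0909 + 4·0.00346821 = 1750 ms.

1750 ms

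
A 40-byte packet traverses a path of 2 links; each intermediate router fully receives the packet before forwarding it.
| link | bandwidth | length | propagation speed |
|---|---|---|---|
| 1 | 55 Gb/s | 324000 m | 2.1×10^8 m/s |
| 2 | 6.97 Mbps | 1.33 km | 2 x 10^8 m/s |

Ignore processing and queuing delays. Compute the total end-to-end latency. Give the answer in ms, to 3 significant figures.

L = 40 × 8 = 320 bits.
Transmission delays (L/R per hop): 5.81818e-06, 0.045911 ms; sum = 0.0459169 ms.
Propagation delays (d/s per hop): 1.54286, 0.00665 ms; sum = 1.54951 ms.
End-to-end = 1.60 ms.

1.60 ms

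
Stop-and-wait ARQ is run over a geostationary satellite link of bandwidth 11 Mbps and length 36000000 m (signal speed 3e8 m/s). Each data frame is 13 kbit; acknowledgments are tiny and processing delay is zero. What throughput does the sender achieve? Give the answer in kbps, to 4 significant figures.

53.90 kbps

t_tx = L/R = 13000/11000000 = 0.00118182 s.
t_prop = 36000000/300000000 = 0.12 s; RTT = 0.24 s.
Cycle = t_tx + RTT = 0.241182 s.
Throughput = L / cycle = 13000 / 0.241182 = 53.90 kbps.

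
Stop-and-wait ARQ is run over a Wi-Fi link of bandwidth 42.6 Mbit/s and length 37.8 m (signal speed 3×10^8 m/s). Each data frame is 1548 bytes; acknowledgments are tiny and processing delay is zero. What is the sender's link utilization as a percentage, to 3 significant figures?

t_tx = L/R = 12384/42600000 = 0.000290704 s.
t_prop = 37.8/300000000 = 1.26e-07 s; RTT = 2.52e-07 s.
Cycle = t_tx + RTT = 0.000290956 s.
Utilization = t_tx / cycle = 0.000290704/0.000290956 = 99.9 %.

99.9 %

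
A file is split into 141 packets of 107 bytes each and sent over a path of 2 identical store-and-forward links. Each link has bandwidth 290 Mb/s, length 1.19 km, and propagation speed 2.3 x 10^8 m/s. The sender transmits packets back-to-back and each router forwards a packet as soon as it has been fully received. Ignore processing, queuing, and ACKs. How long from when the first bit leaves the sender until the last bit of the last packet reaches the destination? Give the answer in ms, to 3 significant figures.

0.429 ms

Per-hop transmission t_tx = L/R = 856/290000000 = 0.00295172 ms.
Per-hop propagation t_prop = 1190/2.3e+08 = 0.00517391 ms.
Pipeline fill: first packet needs 2·t_tx to clear all hops; remaining 140 packets each add one t_tx.
Total = (2+141-1)·t_tx + 2·t_prop = 142·0.00295172 + 2·0.00517391 = 0.429 ms.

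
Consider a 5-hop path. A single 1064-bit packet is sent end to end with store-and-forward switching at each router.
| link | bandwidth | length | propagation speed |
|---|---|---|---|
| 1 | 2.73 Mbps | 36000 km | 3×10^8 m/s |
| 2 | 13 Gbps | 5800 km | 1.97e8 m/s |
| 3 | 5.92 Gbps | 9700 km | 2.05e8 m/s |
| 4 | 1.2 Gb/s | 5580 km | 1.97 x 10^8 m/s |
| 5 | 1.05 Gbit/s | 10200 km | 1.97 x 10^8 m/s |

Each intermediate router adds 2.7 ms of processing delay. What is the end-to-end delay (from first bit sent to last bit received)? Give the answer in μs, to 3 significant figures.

Transmission delays (L/R per hop): 389.744, 0.0818462, 0.17973, 0.886667, 1.01333 μs; sum = 391.905 μs.
Propagation delays (d/s per hop): 120000, 29441.6, 47317.1, 28324.9, 51776.6 μs; sum = 276860 μs.
Processing at 4 router(s): 4 × 2.7 ms = 10800 μs.
End-to-end = 288000 μs.

288000 μs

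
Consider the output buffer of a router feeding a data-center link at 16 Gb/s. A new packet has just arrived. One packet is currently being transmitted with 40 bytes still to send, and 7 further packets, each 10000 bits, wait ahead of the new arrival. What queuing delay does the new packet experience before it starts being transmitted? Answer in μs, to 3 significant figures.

Each queued packet: L/R = 10000/16000000000 = 0.625 μs.
7 queued → 4.375 μs.
Plus remaining 320 bits of current packet: 0.02 μs.
Queuing delay = 4.40 μs.

4.40 μs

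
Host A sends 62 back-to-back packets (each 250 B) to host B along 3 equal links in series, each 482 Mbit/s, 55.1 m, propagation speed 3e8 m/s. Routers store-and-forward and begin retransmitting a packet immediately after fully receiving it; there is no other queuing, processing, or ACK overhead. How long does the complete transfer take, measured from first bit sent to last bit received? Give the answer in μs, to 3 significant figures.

266 μs

Per-hop transmission t_tx = L/R = 2000/482000000 = 4.14938 μs.
Per-hop propagation t_prop = 55.1/300000000 = 0.183667 μs.
Pipeline fill: first packet needs 3·t_tx to clear all hops; remaining 61 packets each add one t_tx.
Total = (3+62-1)·t_tx + 3·t_prop = 64·4.14938 + 3·0.183667 = 266 μs.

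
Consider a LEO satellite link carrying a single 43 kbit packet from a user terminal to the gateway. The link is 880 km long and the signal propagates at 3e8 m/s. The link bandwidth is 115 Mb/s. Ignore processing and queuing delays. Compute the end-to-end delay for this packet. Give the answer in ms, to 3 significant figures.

L = 43000 bits.
Transmission delay = L/R = 43000 / 115000000 = 0.373913 ms.
Propagation delay = d/s = 880000 m / 300000000 m/s = 2.93333 ms.
Total = 3.31 ms.

3.31 ms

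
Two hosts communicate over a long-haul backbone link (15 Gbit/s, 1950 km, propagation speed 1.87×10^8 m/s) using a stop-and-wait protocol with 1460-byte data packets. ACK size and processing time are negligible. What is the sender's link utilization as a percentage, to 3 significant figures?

t_tx = L/R = 11680/15000000000 = 7.78667e-07 s.
t_prop = 1950000/187000000 = 0.0104278 s; RTT = 0.0208556 s.
Cycle = t_tx + RTT = 0.0208564 s.
Utilization = t_tx / cycle = 7.78667e-07/0.0208564 = 0.00373 %.

0.00373 %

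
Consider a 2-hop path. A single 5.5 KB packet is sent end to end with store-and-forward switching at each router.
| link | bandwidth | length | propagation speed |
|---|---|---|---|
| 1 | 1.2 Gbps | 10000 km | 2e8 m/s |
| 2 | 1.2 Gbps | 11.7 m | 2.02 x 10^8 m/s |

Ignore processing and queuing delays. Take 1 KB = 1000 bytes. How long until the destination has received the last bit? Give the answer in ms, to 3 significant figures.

L = 44000 bits.
Transmission delay per hop = L/R = 44000/1200000000 = 0.0366667 ms; 2 hops → 0.0733333 ms.
Propagation delays (d/s per hop): 50, 5.79208e-05 ms; sum = 50.0001 ms.
End-to-end = 50.1 ms.

50.1 ms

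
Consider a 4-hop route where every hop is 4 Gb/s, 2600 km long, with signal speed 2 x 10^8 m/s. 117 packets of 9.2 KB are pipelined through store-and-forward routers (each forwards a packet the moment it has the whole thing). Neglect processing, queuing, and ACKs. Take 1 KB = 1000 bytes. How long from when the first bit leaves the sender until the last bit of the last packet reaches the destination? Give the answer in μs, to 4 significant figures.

54210 μs

Per-hop transmission t_tx = L/R = 73600/4000000000 = 18.4 μs.
Per-hop propagation t_prop = 2600000/200000000 = 13000 μs.
Pipeline fill: first packet needs 4·t_tx to clear all hops; remaining 116 packets each add one t_tx.
Total = (4+117-1)·t_tx + 4·t_prop = 120·18.4 + 4·13000 = 54210 μs.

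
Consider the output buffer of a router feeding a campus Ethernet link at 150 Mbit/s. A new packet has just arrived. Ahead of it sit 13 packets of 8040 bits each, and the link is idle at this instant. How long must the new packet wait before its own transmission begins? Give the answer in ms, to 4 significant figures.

Each queued packet: L/R = 8040/150000000 = 0.0536 ms.
13 queued → 0.6968 ms.
Queuing delay = 0.6968 ms.

0.6968 ms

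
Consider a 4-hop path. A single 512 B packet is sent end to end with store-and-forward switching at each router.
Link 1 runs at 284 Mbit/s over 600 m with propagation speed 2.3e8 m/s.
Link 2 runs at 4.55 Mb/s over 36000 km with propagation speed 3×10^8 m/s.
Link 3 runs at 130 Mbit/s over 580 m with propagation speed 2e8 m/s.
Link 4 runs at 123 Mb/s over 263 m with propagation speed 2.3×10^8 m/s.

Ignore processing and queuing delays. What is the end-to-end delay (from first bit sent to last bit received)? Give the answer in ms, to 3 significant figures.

121 ms

L = 512 × 8 = 4096 bits.
Transmission delays (L/R per hop): 0.0144225, 0.90022, 0.0315077, 0.0333008 ms; sum = 0.979451 ms.
Propagation delays (d/s per hop): 0.0026087, 120, 0.0029, 0.00114348 ms; sum = 120.007 ms.
End-to-end = 121 ms.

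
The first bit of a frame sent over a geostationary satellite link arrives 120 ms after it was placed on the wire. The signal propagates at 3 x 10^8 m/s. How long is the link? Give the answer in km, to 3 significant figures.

d = s × t_prop = 300000000 × 0.12 = 36000 km.

36000 km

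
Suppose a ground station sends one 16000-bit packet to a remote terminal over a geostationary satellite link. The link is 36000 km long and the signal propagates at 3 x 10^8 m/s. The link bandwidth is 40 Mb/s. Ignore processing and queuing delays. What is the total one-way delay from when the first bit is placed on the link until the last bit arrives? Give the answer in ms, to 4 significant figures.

Transmission delay = L/R = 16000 / 40000000 = 0.4 ms.
Propagation delay = d/s = 36000000 m / 300000000 m/s = 120 ms.
Total = 120.4 ms.

120.4 ms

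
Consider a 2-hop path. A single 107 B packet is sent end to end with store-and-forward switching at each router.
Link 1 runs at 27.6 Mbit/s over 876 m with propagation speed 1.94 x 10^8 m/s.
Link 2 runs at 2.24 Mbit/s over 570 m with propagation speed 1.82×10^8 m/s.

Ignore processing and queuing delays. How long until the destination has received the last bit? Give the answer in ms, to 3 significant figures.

0.421 ms

L = 107 × 8 = 856 bits.
Transmission delays (L/R per hop): 0.0310145, 0.382143 ms; sum = 0.413157 ms.
Propagation delays (d/s per hop): 0.00451546, 0.00313187 ms; sum = 0.00764733 ms.
End-to-end = 0.421 ms.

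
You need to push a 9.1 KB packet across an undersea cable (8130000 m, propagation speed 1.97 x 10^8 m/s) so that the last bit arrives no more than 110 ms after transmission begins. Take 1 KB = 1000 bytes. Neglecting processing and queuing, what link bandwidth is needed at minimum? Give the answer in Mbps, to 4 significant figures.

1.059 Mbps

L = 72800 bits.
Propagation delay = 8130000 / 197000000 = 41.269 ms.
Transmission budget = 110 − 41.269 = 68.731 ms.
R ≥ L / t_tx = 72800 bits / 0.068731 s = 1.059 Mbps.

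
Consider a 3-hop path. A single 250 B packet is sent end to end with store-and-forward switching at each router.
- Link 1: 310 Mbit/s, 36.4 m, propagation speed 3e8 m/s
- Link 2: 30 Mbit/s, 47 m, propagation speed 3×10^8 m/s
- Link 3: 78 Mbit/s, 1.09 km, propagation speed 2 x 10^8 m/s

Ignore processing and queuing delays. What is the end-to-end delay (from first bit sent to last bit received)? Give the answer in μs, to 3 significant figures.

L = 250 × 8 = 2000 bits.
Transmission delays (L/R per hop): 6.45161, 66.6667, 25.641 μs; sum = 98.7593 μs.
Propagation delays (d/s per hop): 0.121333, 0.156667, 5.45 μs; sum = 5.728 μs.
End-to-end = 104 μs.

104 μs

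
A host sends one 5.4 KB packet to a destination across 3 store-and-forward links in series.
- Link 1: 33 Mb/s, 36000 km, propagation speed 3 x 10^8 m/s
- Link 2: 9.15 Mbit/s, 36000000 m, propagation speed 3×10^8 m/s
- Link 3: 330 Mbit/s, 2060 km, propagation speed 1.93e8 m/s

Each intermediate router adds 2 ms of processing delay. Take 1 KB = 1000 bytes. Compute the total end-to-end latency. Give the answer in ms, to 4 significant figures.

260.8 ms

L = 43200 bits.
Transmission delays (L/R per hop): 1.30909, 4.72131, 0.130909 ms; sum = 6.16131 ms.
Propagation delays (d/s per hop): 120, 120, 10.6736 ms; sum = 250.674 ms.
Processing at 2 router(s): 2 × 2 ms = 4 ms.
End-to-end = 260.8 ms.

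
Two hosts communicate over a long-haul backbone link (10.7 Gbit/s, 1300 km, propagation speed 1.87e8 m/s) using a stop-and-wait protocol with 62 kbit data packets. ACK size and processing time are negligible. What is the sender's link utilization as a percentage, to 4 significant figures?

t_tx = L/R = 62000/10700000000 = 5.79439e-06 s.
t_prop = 1300000/187000000 = 0.00695187 s; RTT = 0.0139037 s.
Cycle = t_tx + RTT = 0.0139095 s.
Utilization = t_tx / cycle = 5.79439e-06/0.0139095 = 0.04166 %.

0.04166 %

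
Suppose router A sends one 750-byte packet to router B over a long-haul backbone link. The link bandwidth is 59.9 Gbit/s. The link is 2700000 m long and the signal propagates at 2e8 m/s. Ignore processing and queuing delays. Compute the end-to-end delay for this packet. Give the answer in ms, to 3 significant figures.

13.5 ms

L = 750 × 8 = 6000 bits.
Transmission delay = L/R = 6000 / 59900000000 = 0.000100167 ms.
Propagation delay = d/s = 2700000 m / 200000000 m/s = 13.5 ms.
Total = 13.5 ms.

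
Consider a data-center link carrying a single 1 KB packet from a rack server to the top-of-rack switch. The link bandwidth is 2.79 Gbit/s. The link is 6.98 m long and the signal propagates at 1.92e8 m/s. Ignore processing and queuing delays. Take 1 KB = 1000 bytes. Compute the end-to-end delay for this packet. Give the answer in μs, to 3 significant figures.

L = 8000 bits.
Transmission delay = L/R = 8000 / 2790000000 = 2.86738 μs.
Propagation delay = d/s = 6.98 m / 192000000 m/s = 0.0363542 μs.
Total = 2.90 μs.

2.90 μs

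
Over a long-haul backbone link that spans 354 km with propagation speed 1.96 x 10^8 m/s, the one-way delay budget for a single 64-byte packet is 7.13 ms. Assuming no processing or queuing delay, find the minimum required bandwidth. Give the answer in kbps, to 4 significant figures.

L = 512 bits.
Propagation delay = 354000 / 196000000 = 1.80612 ms.
Transmission budget = 7.13 − 1.80612 = 5.32388 ms.
R ≥ L / t_tx = 512 bits / 0.00532388 s = 96.17 kbps.

96.17 kbps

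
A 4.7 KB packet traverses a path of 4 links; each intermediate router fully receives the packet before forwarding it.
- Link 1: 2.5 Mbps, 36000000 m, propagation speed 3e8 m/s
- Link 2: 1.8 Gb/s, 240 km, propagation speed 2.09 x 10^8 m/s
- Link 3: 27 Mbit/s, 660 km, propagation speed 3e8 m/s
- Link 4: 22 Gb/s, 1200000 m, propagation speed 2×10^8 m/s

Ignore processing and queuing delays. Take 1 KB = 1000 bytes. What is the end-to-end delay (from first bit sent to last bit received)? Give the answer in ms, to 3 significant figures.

L = 37600 bits.
Transmission delays (L/R per hop): 15.04, 0.0208889, 1.39259, 0.00170909 ms; sum = 16.4552 ms.
Propagation delays (d/s per hop): 120, 1.14833, 2.2, 6 ms; sum = 129.348 ms.
End-to-end = 146 ms.

146 ms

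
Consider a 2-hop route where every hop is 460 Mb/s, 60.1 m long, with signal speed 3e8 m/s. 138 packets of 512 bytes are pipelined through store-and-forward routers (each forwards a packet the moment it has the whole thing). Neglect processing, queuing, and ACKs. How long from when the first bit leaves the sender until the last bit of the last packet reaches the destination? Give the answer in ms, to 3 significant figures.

Per-hop transmission t_tx = L/R = 4096/460000000 = 0.00890435 ms.
Per-hop propagation t_prop = 60.1/300000000 = 0.000200333 ms.
Pipeline fill: first packet needs 2·t_tx to clear all hops; remaining 137 packets each add one t_tx.
Total = (2+138-1)·t_tx + 2·t_prop = 139·0.00890435 + 2·0.000200333 = 1.24 ms.

1.24 ms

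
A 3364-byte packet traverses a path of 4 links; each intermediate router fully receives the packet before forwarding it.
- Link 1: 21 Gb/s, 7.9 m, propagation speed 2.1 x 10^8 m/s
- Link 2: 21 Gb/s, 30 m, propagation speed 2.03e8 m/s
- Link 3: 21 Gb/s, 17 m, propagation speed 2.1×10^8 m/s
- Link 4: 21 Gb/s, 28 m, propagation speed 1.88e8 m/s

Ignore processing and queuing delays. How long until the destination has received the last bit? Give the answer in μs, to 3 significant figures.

L = 3364 × 8 = 26912 bits.
Transmission delay per hop = L/R = 26912/21000000000 = 1.28152 μs; 4 hops → 5.1261 μs.
Propagation delays (d/s per hop): 0.037619, 0.147783, 0.0809524, 0.148936 μs; sum = 0.415291 μs.
End-to-end = 5.54 μs.

5.54 μs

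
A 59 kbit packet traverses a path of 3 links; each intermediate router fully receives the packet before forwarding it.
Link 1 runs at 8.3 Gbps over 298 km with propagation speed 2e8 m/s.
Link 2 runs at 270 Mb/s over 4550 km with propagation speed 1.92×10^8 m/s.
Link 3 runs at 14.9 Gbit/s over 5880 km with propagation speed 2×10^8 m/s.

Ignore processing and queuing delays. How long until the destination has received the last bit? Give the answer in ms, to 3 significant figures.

54.8 ms

L = 59000 bits.
Transmission delays (L/R per hop): 0.00710843, 0.218519, 0.00395973 ms; sum = 0.229587 ms.
Propagation delays (d/s per hop): 1.49, 23.6979, 29.4 ms; sum = 54.5879 ms.
End-to-end = 54.8 ms.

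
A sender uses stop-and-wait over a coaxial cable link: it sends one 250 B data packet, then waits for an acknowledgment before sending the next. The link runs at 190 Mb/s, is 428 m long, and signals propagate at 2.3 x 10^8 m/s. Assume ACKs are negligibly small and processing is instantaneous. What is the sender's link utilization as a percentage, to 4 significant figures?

73.88 %

t_tx = L/R = 2000/190000000 = 1.05263e-05 s.
t_prop = 428/2.3e+08 = 1.86087e-06 s; RTT = 3.72174e-06 s.
Cycle = t_tx + RTT = 1.42481e-05 s.
Utilization = t_tx / cycle = 1.05263e-05/1.42481e-05 = 73.88 %.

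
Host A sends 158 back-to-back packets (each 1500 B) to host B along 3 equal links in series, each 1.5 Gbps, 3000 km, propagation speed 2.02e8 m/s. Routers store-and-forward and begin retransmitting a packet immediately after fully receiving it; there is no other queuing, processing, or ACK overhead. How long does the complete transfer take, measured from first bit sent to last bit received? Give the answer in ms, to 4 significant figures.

Per-hop transmission t_tx = L/R = 12000/1500000000 = 0.008 ms.
Per-hop propagation t_prop = 3000000/202000000 = 14.8515 ms.
Pipeline fill: first packet needs 3·t_tx to clear all hops; remaining 157 packets each add one t_tx.
Total = (3+158-1)·t_tx + 3·t_prop = 160·0.008 + 3·14.8515 = 45.83 ms.

45.83 ms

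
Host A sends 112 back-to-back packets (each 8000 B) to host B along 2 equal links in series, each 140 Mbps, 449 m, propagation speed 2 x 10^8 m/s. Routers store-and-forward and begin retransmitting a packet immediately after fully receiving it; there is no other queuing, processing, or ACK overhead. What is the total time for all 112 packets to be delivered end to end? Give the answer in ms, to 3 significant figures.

Per-hop transmission t_tx = L/R = 64000/140000000 = 0.457143 ms.
Per-hop propagation t_prop = 449/200000000 = 0.002245 ms.
Pipeline fill: first packet needs 2·t_tx to clear all hops; remaining 111 packets each add one t_tx.
Total = (2+112-1)·t_tx + 2·t_prop = 113·0.457143 + 2·0.002245 = 51.7 ms.

51.7 ms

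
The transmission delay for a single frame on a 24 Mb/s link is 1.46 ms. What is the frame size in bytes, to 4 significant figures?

4380 bytes

L = R × t_tx = 24000000 b/s × 0.00146 s = 35040 bits.
In bytes: 35040 / 8 = 4380 bytes.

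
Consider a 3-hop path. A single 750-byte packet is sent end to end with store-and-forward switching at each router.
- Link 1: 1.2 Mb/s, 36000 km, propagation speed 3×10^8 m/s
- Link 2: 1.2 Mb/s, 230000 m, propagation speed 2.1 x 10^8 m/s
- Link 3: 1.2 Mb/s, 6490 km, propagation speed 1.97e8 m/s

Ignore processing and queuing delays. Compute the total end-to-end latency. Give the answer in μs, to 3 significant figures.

169000 μs

L = 750 × 8 = 6000 bits.
Transmission delay per hop = L/R = 6000/1200000 = 5000 μs; 3 hops → 15000 μs.
Propagation delays (d/s per hop): 120000, 1095.24, 32944.2 μs; sum = 154039 μs.
End-to-end = 169000 μs.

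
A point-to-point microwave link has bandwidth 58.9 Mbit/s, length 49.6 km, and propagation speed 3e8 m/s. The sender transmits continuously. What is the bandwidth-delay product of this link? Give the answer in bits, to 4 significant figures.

9738 bits

Propagation delay = 49600 / 300000000 = 0.000165333 s.
BDP = R × t_prop = 58900000 × 0.000165333 = 9738.13 bits.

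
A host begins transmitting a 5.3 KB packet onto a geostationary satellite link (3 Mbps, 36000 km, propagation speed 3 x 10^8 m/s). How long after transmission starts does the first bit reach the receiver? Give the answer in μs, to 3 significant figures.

First bit experiences only propagation delay: d/s = 36000000/300000000 = 120000 μs.

120000 μs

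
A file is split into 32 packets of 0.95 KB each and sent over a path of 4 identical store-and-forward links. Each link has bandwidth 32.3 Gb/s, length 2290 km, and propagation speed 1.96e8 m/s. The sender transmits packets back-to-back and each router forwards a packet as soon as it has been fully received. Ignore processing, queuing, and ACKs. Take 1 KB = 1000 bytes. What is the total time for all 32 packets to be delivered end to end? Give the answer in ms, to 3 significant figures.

Per-hop transmission t_tx = L/R = 7600/3.23e+10 = 0.000235294 ms.
Per-hop propagation t_prop = 2290000/196000000 = 11.6837 ms.
Pipeline fill: first packet needs 4·t_tx to clear all hops; remaining 31 packets each add one t_tx.
Total = (4+32-1)·t_tx + 4·t_prop = 35·0.000235294 + 4·11.6837 = 46.7 ms.

46.7 ms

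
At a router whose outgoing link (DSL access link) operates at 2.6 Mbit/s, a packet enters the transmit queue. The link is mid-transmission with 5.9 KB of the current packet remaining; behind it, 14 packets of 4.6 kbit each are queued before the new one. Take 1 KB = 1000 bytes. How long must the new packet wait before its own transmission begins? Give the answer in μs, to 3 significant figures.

42900 μs

Each queued packet: L/R = 4600/2600000 = 1769.23 μs.
14 queued → 24769.2 μs.
Plus remaining 47200 bits of current packet: 18153.8 μs.
Queuing delay = 42900 μs.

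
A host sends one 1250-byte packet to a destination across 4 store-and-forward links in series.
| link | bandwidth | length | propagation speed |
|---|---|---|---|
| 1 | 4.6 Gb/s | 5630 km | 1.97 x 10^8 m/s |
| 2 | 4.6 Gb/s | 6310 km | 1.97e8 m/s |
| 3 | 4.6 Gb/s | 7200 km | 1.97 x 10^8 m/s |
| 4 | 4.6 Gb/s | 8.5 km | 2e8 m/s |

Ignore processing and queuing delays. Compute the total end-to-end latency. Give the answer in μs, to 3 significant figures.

L = 1250 × 8 = 10000 bits.
Transmission delay per hop = L/R = 10000/4600000000 = 2.17391 μs; 4 hops → 8.69565 μs.
Propagation delays (d/s per hop): 28578.7, 32030.5, 36548.2, 42.5 μs; sum = 97199.9 μs.
End-to-end = 97200 μs.

97200 μs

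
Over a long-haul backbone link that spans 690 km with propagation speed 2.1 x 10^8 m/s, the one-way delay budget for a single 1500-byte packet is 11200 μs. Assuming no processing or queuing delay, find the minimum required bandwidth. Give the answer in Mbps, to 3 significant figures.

L = 12000 bits.
Propagation delay = 690000 / 210000000 = 3285.71 μs.
Transmission budget = 11200 − 3285.71 = 7914.29 μs.
R ≥ L / t_tx = 12000 bits / 0.00791429 s = 1.52 Mbps.

1.52 Mbps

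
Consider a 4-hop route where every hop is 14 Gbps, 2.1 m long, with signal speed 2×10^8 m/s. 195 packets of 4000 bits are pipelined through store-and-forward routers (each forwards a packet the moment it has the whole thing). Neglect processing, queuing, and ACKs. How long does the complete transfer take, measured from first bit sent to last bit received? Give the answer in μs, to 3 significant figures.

56.6 μs

Per-hop transmission t_tx = L/R = 4000/14000000000 = 0.285714 μs.
Per-hop propagation t_prop = 2.1/200000000 = 0.0105 μs.
Pipeline fill: first packet needs 4·t_tx to clear all hops; remaining 194 packets each add one t_tx.
Total = (4+195-1)·t_tx + 4·t_prop = 198·0.285714 + 4·0.0105 = 56.6 μs.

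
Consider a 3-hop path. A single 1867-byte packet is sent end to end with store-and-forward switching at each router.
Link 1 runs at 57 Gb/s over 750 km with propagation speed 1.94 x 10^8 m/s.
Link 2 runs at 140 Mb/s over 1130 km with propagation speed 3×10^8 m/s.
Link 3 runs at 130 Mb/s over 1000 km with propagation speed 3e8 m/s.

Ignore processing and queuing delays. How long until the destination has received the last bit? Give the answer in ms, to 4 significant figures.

L = 1867 × 8 = 14936 bits.
Transmission delays (L/R per hop): 0.000262035, 0.106686, 0.114892 ms; sum = 0.22184 ms.
Propagation delays (d/s per hop): 3.86598, 3.76667, 3.33333 ms; sum = 10.966 ms.
End-to-end = 11.19 ms.

11.19 ms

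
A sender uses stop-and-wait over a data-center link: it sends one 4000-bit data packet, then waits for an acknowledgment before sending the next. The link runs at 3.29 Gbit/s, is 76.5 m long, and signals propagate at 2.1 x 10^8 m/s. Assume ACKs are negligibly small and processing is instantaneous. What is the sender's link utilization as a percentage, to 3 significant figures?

t_tx = L/R = 4000/3290000000 = 1.21581e-06 s.
t_prop = 76.5/210000000 = 3.64286e-07 s; RTT = 7.28571e-07 s.
Cycle = t_tx + RTT = 1.94438e-06 s.
Utilization = t_tx / cycle = 1.21581e-06/1.94438e-06 = 62.5 %.

62.5 %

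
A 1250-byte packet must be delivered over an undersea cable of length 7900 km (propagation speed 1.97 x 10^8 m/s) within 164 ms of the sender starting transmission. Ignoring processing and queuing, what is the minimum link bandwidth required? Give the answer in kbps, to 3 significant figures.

80.7 kbps

L = 10000 bits.
Propagation delay = 7900000 / 197000000 = 40.1015 ms.
Transmission budget = 164 − 40.1015 = 123.898 ms.
R ≥ L / t_tx = 10000 bits / 0.123898 s = 80.7 kbps.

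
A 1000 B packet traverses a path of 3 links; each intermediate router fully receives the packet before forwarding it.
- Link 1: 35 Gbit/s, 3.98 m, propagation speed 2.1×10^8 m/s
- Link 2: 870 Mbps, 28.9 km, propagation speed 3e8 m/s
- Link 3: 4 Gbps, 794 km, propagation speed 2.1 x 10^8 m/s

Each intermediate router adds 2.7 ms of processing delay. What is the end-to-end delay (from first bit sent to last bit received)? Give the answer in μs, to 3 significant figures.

L = 1000 × 8 = 8000 bits.
Transmission delays (L/R per hop): 0.228571, 9.1954, 2 μs; sum = 11.424 μs.
Propagation delays (d/s per hop): 0.0189524, 96.3333, 3780.95 μs; sum = 3877.3 μs.
Processing at 2 router(s): 2 × 2.7 ms = 5400 μs.
End-to-end = 9290 μs.

9290 μs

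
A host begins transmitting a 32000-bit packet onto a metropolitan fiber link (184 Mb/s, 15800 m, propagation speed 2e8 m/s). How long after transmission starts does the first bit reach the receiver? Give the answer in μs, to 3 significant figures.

First bit experiences only propagation delay: d/s = 15800/200000000 = 79.0 μs.

79.0 μs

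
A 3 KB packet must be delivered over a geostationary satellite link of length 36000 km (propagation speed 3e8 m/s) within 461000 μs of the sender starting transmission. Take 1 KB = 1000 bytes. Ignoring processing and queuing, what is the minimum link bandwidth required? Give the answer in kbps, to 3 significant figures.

70.4 kbps

L = 24000 bits.
Propagation delay = 36000000 / 300000000 = 120000 μs.
Transmission budget = 461000 − 120000 = 341000 μs.
R ≥ L / t_tx = 24000 bits / 0.341 s = 70.4 kbps.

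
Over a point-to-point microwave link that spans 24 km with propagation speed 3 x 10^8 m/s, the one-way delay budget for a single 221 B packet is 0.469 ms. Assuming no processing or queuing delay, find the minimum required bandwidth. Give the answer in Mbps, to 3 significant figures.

4.54 Mbps

L = 1768 bits.
Propagation delay = 24000 / 300000000 = 0.08 ms.
Transmission budget = 0.469 − 0.08 = 0.389 ms.
R ≥ L / t_tx = 1768 bits / 0.000389 s = 4.54 Mbps.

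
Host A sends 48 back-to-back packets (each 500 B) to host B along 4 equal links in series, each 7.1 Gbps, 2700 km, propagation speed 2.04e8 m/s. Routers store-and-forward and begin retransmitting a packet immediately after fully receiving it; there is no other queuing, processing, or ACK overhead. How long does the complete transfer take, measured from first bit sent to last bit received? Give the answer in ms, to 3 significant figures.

Per-hop transmission t_tx = L/R = 4000/7100000000 = 0.00056338 ms.
Per-hop propagation t_prop = 2700000/204000000 = 13.2353 ms.
Pipeline fill: first packet needs 4·t_tx to clear all hops; remaining 47 packets each add one t_tx.
Total = (4+48-1)·t_tx + 4·t_prop = 51·0.00056338 + 4·13.2353 = 53.0 ms.

53.0 ms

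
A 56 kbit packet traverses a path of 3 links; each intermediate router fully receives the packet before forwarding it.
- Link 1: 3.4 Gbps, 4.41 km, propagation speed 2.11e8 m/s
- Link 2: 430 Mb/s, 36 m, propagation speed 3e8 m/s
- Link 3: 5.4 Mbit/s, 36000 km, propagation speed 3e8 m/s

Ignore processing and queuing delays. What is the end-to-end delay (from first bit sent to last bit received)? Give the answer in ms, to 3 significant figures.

131 ms

L = 56000 bits.
Transmission delays (L/R per hop): 0.0164706, 0.130233, 10.3704 ms; sum = 10.5171 ms.
Propagation delays (d/s per hop): 0.0209005, 0.00012, 120 ms; sum = 120.021 ms.
End-to-end = 131 ms.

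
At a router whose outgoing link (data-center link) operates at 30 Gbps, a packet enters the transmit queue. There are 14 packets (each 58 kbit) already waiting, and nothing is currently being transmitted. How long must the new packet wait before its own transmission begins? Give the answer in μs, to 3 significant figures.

Each queued packet: L/R = 58000/30000000000 = 1.93333 μs.
14 queued → 27.0667 μs.
Queuing delay = 27.1 μs.

27.1 μs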